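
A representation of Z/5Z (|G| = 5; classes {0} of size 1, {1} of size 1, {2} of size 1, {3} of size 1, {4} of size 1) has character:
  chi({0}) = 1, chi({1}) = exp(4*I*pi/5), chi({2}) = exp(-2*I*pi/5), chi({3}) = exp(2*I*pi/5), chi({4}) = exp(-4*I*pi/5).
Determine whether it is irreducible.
Irreducible: <chi, chi> = 1.

Explanation: <chi, chi> = (1/|G|) sum_C |C| * |chi(C)|^2 = (1/5)[1*|1|^2 + 1*|exp(4*I*pi/5)|^2 + 1*|exp(-2*I*pi/5)|^2 + 1*|exp(2*I*pi/5)|^2 + 1*|exp(-4*I*pi/5)|^2]
  = (1/5)[(1) + (1) + (1) + (1) + (1)] = 5/5 = 1.
(Exp terms are combined using exp(i*s)*conj(exp(i*t)) = exp(i*(s-t)), and sums of them are collapsed using the identity that for every m > 1 the m distinct m-th roots of unity sum to 0, e.g. 1 + exp(2*I*pi/3) + exp(-2*I*pi/3) = 0.)
A character is irreducible iff <chi, chi> = 1, so this representation is irreducible.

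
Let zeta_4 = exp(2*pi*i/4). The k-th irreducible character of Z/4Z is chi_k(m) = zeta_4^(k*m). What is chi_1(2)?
chi_1(2) = zeta_4^2 = -1

Justification: chi_1(2) = zeta_4^(1*2) = zeta_4^2. Since zeta_4^4 = 1, this equals zeta_4^2 = exp(2*pi*i*2/4) = -1.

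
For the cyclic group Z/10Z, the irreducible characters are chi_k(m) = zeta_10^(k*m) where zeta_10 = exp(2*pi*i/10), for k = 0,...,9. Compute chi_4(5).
chi_4(5) = zeta_10^20 = 1

Argument: chi_4(5) = zeta_10^(4*5) = zeta_10^20. Since zeta_10^10 = 1, this equals zeta_10^0 = exp(2*pi*i*0/10) = 1.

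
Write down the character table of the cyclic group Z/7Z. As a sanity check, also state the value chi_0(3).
Character table of Z/7Z (irreps indexed chi_0,...,chi_6 with chi_k(m) = zeta_7^(k*m), zeta_7 = exp(2*pi*i/7)):
  irrep \ class  {0} (size 1)  {1} (size 1)    {2} (size 1)    {3} (size 1)    {4} (size 1)    {5} (size 1)    {6} (size 1)  
  chi_0          1             1               1               1               1               1               1             
  chi_1          1             exp(2*I*pi/7)   exp(4*I*pi/7)   exp(6*I*pi/7)   exp(-6*I*pi/7)  exp(-4*I*pi/7)  exp(-2*I*pi/7)
  chi_2          1             exp(4*I*pi/7)   exp(-6*I*pi/7)  exp(-2*I*pi/7)  exp(2*I*pi/7)   exp(6*I*pi/7)   exp(-4*I*pi/7)
  chi_3          1             exp(6*I*pi/7)   exp(-2*I*pi/7)  exp(4*I*pi/7)   exp(-4*I*pi/7)  exp(2*I*pi/7)   exp(-6*I*pi/7)
  chi_4          1             exp(-6*I*pi/7)  exp(2*I*pi/7)   exp(-4*I*pi/7)  exp(4*I*pi/7)   exp(-2*I*pi/7)  exp(6*I*pi/7) 
  chi_5          1             exp(-4*I*pi/7)  exp(6*I*pi/7)   exp(2*I*pi/7)   exp(-2*I*pi/7)  exp(-6*I*pi/7)  exp(4*I*pi/7) 
  chi_6          1             exp(-2*I*pi/7)  exp(-4*I*pi/7)  exp(-6*I*pi/7)  exp(6*I*pi/7)   exp(4*I*pi/7)   exp(2*I*pi/7) 

Spot check: chi_0(3) = zeta_7^(0*3) = zeta_7^0 = 1.

Reasoning: Z/7Z is abelian, so all 7 irreducible complex representations are 1-dimensional. They are given by chi_k(m) = zeta_7^(k*m) for k = 0,...,6. Row orthogonality: sum_m chi_k(m) conj(chi_l(m)) = 7 * [k = l].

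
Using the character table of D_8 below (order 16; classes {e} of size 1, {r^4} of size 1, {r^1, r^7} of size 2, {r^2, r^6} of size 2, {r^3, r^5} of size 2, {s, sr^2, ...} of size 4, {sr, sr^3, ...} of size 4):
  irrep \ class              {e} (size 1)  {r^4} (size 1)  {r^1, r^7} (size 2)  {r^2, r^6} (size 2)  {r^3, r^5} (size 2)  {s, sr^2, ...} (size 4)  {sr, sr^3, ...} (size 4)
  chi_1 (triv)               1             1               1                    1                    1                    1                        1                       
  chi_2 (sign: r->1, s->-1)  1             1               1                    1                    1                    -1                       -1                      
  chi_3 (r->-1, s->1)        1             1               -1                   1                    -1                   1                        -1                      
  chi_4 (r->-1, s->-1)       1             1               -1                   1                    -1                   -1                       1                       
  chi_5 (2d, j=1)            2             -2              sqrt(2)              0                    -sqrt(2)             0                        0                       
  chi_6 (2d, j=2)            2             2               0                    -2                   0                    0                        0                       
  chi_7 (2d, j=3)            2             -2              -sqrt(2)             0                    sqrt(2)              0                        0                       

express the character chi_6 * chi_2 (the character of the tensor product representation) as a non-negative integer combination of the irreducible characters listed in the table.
chi_6 tensor chi_2 = chi_6 (all other irreducibles have multiplicity 0).

Explanation: The character of a tensor product is the pointwise product (chi_6 * chi_2)(C) = chi_6(C) * chi_2(C):
  {e}: (2)*(1), {r^4}: (2)*(1), {r^1, r^7}: (0)*(1), {r^2, r^6}: (-2)*(1), {r^3, r^5}: (0)*(1), {s, sr^2, ...}: (0)*(-1), {sr, sr^3, ...}: (0)*(-1)
so (chi_6 * chi_2) takes values
  {e} -> 2, {r^4} -> 2, {r^1, r^7} -> 0, {r^2, r^6} -> -2, {r^3, r^5} -> 0, {s, sr^2, ...} -> 0, {sr, sr^3, ...} -> 0.
Now take the inner product of this character with each irreducible chi from the table, <chi_6*chi_2, chi> = (1/16) sum_C |C| (chi_6*chi_2)(C) conj(chi(C)):
  <chi_6*chi_2, chi_1> = (1/16)[1*(2)*conj(1) + 1*(2)*conj(1) + 2*(0)*conj(1) + 2*(-2)*conj(1) + 2*(0)*conj(1) + 4*(0)*conj(1) + 4*(0)*conj(1)]
      = (1/16)[(2) + (2) + (0) + (-4) + (0) + (0) + (0)] = 0/16 = 0
  <chi_6*chi_2, chi_2> = (1/16)[1*(2)*conj(1) + 1*(2)*conj(1) + 2*(0)*conj(1) + 2*(-2)*conj(1) + 2*(0)*conj(1) + 4*(0)*conj(-1) + 4*(0)*conj(-1)]
      = (1/16)[(2) + (2) + (0) + (-4) + (0) + (0) + (0)] = 0/16 = 0
  <chi_6*chi_2, chi_3> = (1/16)[1*(2)*conj(1) + 1*(2)*conj(1) + 2*(0)*conj(-1) + 2*(-2)*conj(1) + 2*(0)*conj(-1) + 4*(0)*conj(1) + 4*(0)*conj(-1)]
      = (1/16)[(2) + (2) + (0) + (-4) + (0) + (0) + (0)] = 0/16 = 0
  <chi_6*chi_2, chi_4> = (1/16)[1*(2)*conj(1) + 1*(2)*conj(1) + 2*(0)*conj(-1) + 2*(-2)*conj(1) + 2*(0)*conj(-1) + 4*(0)*conj(-1) + 4*(0)*conj(1)]
      = (1/16)[(2) + (2) + (0) + (-4) + (0) + (0) + (0)] = 0/16 = 0
  <chi_6*chi_2, chi_5> = (1/16)[1*(2)*conj(2) + 1*(2)*conj(-2) + 2*(0)*conj(sqrt(2)) + 2*(-2)*conj(0) + 2*(0)*conj(-sqrt(2)) + 4*(0)*conj(0) + 4*(0)*conj(0)]
      = (1/16)[(4) + (-4) + (0) + (0) + (0) + (0) + (0)] = 0/16 = 0
  <chi_6*chi_2, chi_6> = (1/16)[1*(2)*conj(2) + 1*(2)*conj(2) + 2*(0)*conj(0) + 2*(-2)*conj(-2) + 2*(0)*conj(0) + 4*(0)*conj(0) + 4*(0)*conj(0)]
      = (1/16)[(4) + (4) + (0) + (8) + (0) + (0) + (0)] = 16/16 = 1
  <chi_6*chi_2, chi_7> = (1/16)[1*(2)*conj(2) + 1*(2)*conj(-2) + 2*(0)*conj(-sqrt(2)) + 2*(-2)*conj(0) + 2*(0)*conj(sqrt(2)) + 4*(0)*conj(0) + 4*(0)*conj(0)]
      = (1/16)[(4) + (-4) + (0) + (0) + (0) + (0) + (0)] = 0/16 = 0
Hence the multiplicities are chi_6: 1. Dimension check: dim(chi_6)*dim(chi_2) = 2*1 = 2 and sum (mult * dim) = 1*2 = 2.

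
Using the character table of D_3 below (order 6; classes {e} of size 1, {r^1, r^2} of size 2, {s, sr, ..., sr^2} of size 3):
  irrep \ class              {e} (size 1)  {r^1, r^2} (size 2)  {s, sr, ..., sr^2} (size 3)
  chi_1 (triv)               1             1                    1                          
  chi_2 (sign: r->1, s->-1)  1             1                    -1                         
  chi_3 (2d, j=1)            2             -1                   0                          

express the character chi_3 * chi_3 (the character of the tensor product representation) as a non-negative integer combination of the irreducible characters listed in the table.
chi_3 tensor chi_3 = chi_1 + chi_2 + chi_3 (all other irreducibles have multiplicity 0).

Argument: The character of a tensor product is the pointwise product (chi_3 * chi_3)(C) = chi_3(C) * chi_3(C):
  {e}: (2)*(2), {r^1, r^2}: (-1)*(-1), {s, sr, ..., sr^2}: (0)*(0)
so (chi_3 * chi_3) takes values
  {e} -> 4, {r^1, r^2} -> 1, {s, sr, ..., sr^2} -> 0.
Now take the inner product of this character with each irreducible chi from the table, <chi_3*chi_3, chi> = (1/6) sum_C |C| (chi_3*chi_3)(C) conj(chi(C)):
  <chi_3*chi_3, chi_1> = (1/6)[1*(4)*conj(1) + 2*(1)*conj(1) + 3*(0)*conj(1)]
      = (1/6)[(4) + (2) + (0)] = 6/6 = 1
  <chi_3*chi_3, chi_2> = (1/6)[1*(4)*conj(1) + 2*(1)*conj(1) + 3*(0)*conj(-1)]
      = (1/6)[(4) + (2) + (0)] = 6/6 = 1
  <chi_3*chi_3, chi_3> = (1/6)[1*(4)*conj(2) + 2*(1)*conj(-1) + 3*(0)*conj(0)]
      = (1/6)[(8) + (-2) + (0)] = 6/6 = 1
Hence the multiplicities are chi_1: 1, chi_2: 1, chi_3: 1. Dimension check: dim(chi_3)*dim(chi_3) = 2*2 = 4 and sum (mult * dim) = 1*1 + 1*1 + 1*2 = 4.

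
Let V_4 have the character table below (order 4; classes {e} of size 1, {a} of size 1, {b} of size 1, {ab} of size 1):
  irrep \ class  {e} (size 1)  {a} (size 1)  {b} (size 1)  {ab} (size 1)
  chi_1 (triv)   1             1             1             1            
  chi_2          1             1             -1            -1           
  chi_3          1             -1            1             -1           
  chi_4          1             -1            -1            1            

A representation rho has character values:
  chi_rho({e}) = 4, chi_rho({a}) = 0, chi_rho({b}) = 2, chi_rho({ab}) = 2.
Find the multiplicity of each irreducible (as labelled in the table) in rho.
Multiplicities: chi_1: 2, chi_2: 0, chi_3: 1, chi_4: 1.

Proof sketch: Use <chi_rho, chi> = (1/|G|) sum_C |C| * chi_rho(C) * conj(chi(C)) with |G| = 4 for each irreducible chi in the table:
  <chi_rho, chi_1> = (1/4)[1*(4)*conj(1) + 1*(0)*conj(1) + 1*(2)*conj(1) + 1*(2)*conj(1)]
      = (1/4)[(4) + (0) + (2) + (2)] = 8/4 = 2
  <chi_rho, chi_2> = (1/4)[1*(4)*conj(1) + 1*(0)*conj(1) + 1*(2)*conj(-1) + 1*(2)*conj(-1)]
      = (1/4)[(4) + (0) + (-2) + (-2)] = 0/4 = 0
  <chi_rho, chi_3> = (1/4)[1*(4)*conj(1) + 1*(0)*conj(-1) + 1*(2)*conj(1) + 1*(2)*conj(-1)]
      = (1/4)[(4) + (0) + (2) + (-2)] = 4/4 = 1
  <chi_rho, chi_4> = (1/4)[1*(4)*conj(1) + 1*(0)*conj(-1) + 1*(2)*conj(-1) + 1*(2)*conj(1)]
      = (1/4)[(4) + (0) + (-2) + (2)] = 4/4 = 1
Dimension check: dim(rho) = sum (mult * dim) = 2*1 + 0*1 + 1*1 + 1*1 = 4 = chi_rho(e) = 4.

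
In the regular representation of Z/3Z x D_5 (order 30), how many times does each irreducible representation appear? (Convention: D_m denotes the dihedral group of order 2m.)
Each irreducible V_i of dimension d_i appears with multiplicity d_i, i.e. rho_reg = (direct sum over all irreducibles V_i) d_i V_i. The irreducible dimensions for Z/3Z x D_5 are 1, 1, 1, 1, 1, 1, 2, 2, 2, 2, 2, 2: 6 irreducibles of dimension 1, each with multiplicity 1; 6 irreducibles of dimension 2, each with multiplicity 2. Total dimension 6*1*1 + 6*2*2 = 30 = |G|.

Justification: General theorem: in the regular representation of a finite group G, each irreducible appears with multiplicity equal to its dimension. Check: dim(rho_reg) = sum d_i^2 = 1 + 1 + 1 + 1 + 1 + 1 + 4 + 4 + 4 + 4 + 4 + 4 = 30 = |G|.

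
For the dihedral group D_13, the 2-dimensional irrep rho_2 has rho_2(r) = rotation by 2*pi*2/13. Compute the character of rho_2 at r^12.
chi_{rho_2}(r^12) = 2*cos(2*pi*2*12/13) = 2*cos(4*pi/13)

Derivation: rho_2(r^12) is rotation by angle 2*pi*2*12/13, whose trace is 2*cos(2*pi*2*12/13) = 2*cos(4*pi/13).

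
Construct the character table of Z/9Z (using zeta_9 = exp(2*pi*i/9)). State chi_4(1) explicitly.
Character table of Z/9Z (irreps indexed chi_0,...,chi_8 with chi_k(m) = zeta_9^(k*m), zeta_9 = exp(2*pi*i/9)):
  irrep \ class  {0} (size 1)  {1} (size 1)    {2} (size 1)    {3} (size 1)    {4} (size 1)    {5} (size 1)    {6} (size 1)    {7} (size 1)    {8} (size 1)  
  chi_0          1             1               1               1               1               1               1               1               1             
  chi_1          1             exp(2*I*pi/9)   exp(4*I*pi/9)   exp(2*I*pi/3)   exp(8*I*pi/9)   exp(-8*I*pi/9)  exp(-2*I*pi/3)  exp(-4*I*pi/9)  exp(-2*I*pi/9)
  chi_2          1             exp(4*I*pi/9)   exp(8*I*pi/9)   exp(-2*I*pi/3)  exp(-2*I*pi/9)  exp(2*I*pi/9)   exp(2*I*pi/3)   exp(-8*I*pi/9)  exp(-4*I*pi/9)
  chi_3          1             exp(2*I*pi/3)   exp(-2*I*pi/3)  1               exp(2*I*pi/3)   exp(-2*I*pi/3)  1               exp(2*I*pi/3)   exp(-2*I*pi/3)
  chi_4          1             exp(8*I*pi/9)   exp(-2*I*pi/9)  exp(2*I*pi/3)   exp(-4*I*pi/9)  exp(4*I*pi/9)   exp(-2*I*pi/3)  exp(2*I*pi/9)   exp(-8*I*pi/9)
  chi_5          1             exp(-8*I*pi/9)  exp(2*I*pi/9)   exp(-2*I*pi/3)  exp(4*I*pi/9)   exp(-4*I*pi/9)  exp(2*I*pi/3)   exp(-2*I*pi/9)  exp(8*I*pi/9) 
  chi_6          1             exp(-2*I*pi/3)  exp(2*I*pi/3)   1               exp(-2*I*pi/3)  exp(2*I*pi/3)   1               exp(-2*I*pi/3)  exp(2*I*pi/3) 
  chi_7          1             exp(-4*I*pi/9)  exp(-8*I*pi/9)  exp(2*I*pi/3)   exp(2*I*pi/9)   exp(-2*I*pi/9)  exp(-2*I*pi/3)  exp(8*I*pi/9)   exp(4*I*pi/9) 
  chi_8          1             exp(-2*I*pi/9)  exp(-4*I*pi/9)  exp(-2*I*pi/3)  exp(-8*I*pi/9)  exp(8*I*pi/9)   exp(2*I*pi/3)   exp(4*I*pi/9)   exp(2*I*pi/9) 

Spot check: chi_4(1) = zeta_9^(4*1) = zeta_9^4 = exp(8*I*pi/9).

Explanation: Z/9Z is abelian, so all 9 irreducible complex representations are 1-dimensional. They are given by chi_k(m) = zeta_9^(k*m) for k = 0,...,8. Row orthogonality: sum_m chi_k(m) conj(chi_l(m)) = 9 * [k = l].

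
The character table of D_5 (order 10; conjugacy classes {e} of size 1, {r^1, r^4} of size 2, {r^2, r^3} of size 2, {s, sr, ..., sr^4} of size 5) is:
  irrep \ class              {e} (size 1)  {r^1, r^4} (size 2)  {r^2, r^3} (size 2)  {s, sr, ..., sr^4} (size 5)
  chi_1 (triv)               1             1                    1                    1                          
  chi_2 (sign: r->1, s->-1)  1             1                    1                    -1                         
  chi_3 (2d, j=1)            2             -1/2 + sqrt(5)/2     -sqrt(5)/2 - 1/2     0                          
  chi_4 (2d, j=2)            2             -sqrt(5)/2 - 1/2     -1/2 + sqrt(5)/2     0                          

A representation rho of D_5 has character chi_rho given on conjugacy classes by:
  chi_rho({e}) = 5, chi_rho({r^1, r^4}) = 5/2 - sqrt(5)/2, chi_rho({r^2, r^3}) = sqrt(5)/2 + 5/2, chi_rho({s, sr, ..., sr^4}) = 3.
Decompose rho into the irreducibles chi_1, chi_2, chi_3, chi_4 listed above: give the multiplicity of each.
Multiplicities: chi_1: 3, chi_2: 0, chi_3: 0, chi_4: 1.

Argument: Use <chi_rho, chi> = (1/|G|) sum_C |C| * chi_rho(C) * conj(chi(C)) with |G| = 10 for each irreducible chi in the table:
  <chi_rho, chi_1> = (1/10)[1*(5)*conj(1) + 2*(5/2 - sqrt(5)/2)*conj(1) + 2*(sqrt(5)/2 + 5/2)*conj(1) + 5*(3)*conj(1)]
      = (1/10)[(5) + (5 - sqrt(5)) + (sqrt(5) + 5) + (15)] = 30/10 = 3
  <chi_rho, chi_2> = (1/10)[1*(5)*conj(1) + 2*(5/2 - sqrt(5)/2)*conj(1) + 2*(sqrt(5)/2 + 5/2)*conj(1) + 5*(3)*conj(-1)]
      = (1/10)[(5) + (5 - sqrt(5)) + (sqrt(5) + 5) + (-15)] = 0/10 = 0
  <chi_rho, chi_3> = (1/10)[1*(5)*conj(2) + 2*(5/2 - sqrt(5)/2)*conj(-1/2 + sqrt(5)/2) + 2*(sqrt(5)/2 + 5/2)*conj(-sqrt(5)/2 - 1/2) + 5*(3)*conj(0)]
      = (1/10)[(10) + (-5 + 3*sqrt(5)) + (-3*sqrt(5) - 5) + (0)] = 0/10 = 0
  <chi_rho, chi_4> = (1/10)[1*(5)*conj(2) + 2*(5/2 - sqrt(5)/2)*conj(-sqrt(5)/2 - 1/2) + 2*(sqrt(5)/2 + 5/2)*conj(-1/2 + sqrt(5)/2) + 5*(3)*conj(0)]
      = (1/10)[(10) + (-2*sqrt(5)) + (2*sqrt(5)) + (0)] = 10/10 = 1
Dimension check: dim(rho) = sum (mult * dim) = 3*1 + 0*1 + 0*2 + 1*2 = 5 = chi_rho(e) = 5.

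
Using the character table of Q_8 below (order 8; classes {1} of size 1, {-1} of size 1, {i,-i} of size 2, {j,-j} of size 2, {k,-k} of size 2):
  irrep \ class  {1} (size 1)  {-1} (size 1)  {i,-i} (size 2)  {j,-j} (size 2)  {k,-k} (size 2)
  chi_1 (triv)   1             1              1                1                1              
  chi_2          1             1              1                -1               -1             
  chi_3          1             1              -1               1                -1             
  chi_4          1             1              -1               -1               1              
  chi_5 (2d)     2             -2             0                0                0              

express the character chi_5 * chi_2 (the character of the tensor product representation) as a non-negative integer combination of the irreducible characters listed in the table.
chi_5 tensor chi_2 = chi_5 (all other irreducibles have multiplicity 0).

The character of a tensor product is the pointwise product (chi_5 * chi_2)(C) = chi_5(C) * chi_2(C):
  {1}: (2)*(1), {-1}: (-2)*(1), {i,-i}: (0)*(1), {j,-j}: (0)*(-1), {k,-k}: (0)*(-1)
so (chi_5 * chi_2) takes values
  {1} -> 2, {-1} -> -2, {i,-i} -> 0, {j,-j} -> 0, {k,-k} -> 0.
Now take the inner product of this character with each irreducible chi from the table, <chi_5*chi_2, chi> = (1/8) sum_C |C| (chi_5*chi_2)(C) conj(chi(C)):
  <chi_5*chi_2, chi_1> = (1/8)[1*(2)*conj(1) + 1*(-2)*conj(1) + 2*(0)*conj(1) + 2*(0)*conj(1) + 2*(0)*conj(1)]
      = (1/8)[(2) + (-2) + (0) + (0) + (0)] = 0/8 = 0
  <chi_5*chi_2, chi_2> = (1/8)[1*(2)*conj(1) + 1*(-2)*conj(1) + 2*(0)*conj(1) + 2*(0)*conj(-1) + 2*(0)*conj(-1)]
      = (1/8)[(2) + (-2) + (0) + (0) + (0)] = 0/8 = 0
  <chi_5*chi_2, chi_3> = (1/8)[1*(2)*conj(1) + 1*(-2)*conj(1) + 2*(0)*conj(-1) + 2*(0)*conj(1) + 2*(0)*conj(-1)]
      = (1/8)[(2) + (-2) + (0) + (0) + (0)] = 0/8 = 0
  <chi_5*chi_2, chi_4> = (1/8)[1*(2)*conj(1) + 1*(-2)*conj(1) + 2*(0)*conj(-1) + 2*(0)*conj(-1) + 2*(0)*conj(1)]
      = (1/8)[(2) + (-2) + (0) + (0) + (0)] = 0/8 = 0
  <chi_5*chi_2, chi_5> = (1/8)[1*(2)*conj(2) + 1*(-2)*conj(-2) + 2*(0)*conj(0) + 2*(0)*conj(0) + 2*(0)*conj(0)]
      = (1/8)[(4) + (4) + (0) + (0) + (0)] = 8/8 = 1
Hence the multiplicities are chi_5: 1. Dimension check: dim(chi_5)*dim(chi_2) = 2*1 = 2 and sum (mult * dim) = 1*2 = 2.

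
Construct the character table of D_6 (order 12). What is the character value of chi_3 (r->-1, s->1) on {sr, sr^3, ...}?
Conjugacy classes: {e} of size 1, {r^3} of size 1, {r^1, r^5} of size 2, {r^2, r^4} of size 2, {s, sr^2, ...} of size 3, {sr, sr^3, ...} of size 3.
Character table:
  irrep \ class              {e} (size 1)  {r^3} (size 1)  {r^1, r^5} (size 2)  {r^2, r^4} (size 2)  {s, sr^2, ...} (size 3)  {sr, sr^3, ...} (size 3)
  chi_1 (triv)               1             1               1                    1                    1                        1                       
  chi_2 (sign: r->1, s->-1)  1             1               1                    1                    -1                       -1                      
  chi_3 (r->-1, s->1)        1             -1              -1                   1                    1                        -1                      
  chi_4 (r->-1, s->-1)       1             -1              -1                   1                    -1                       1                       
  chi_5 (2d, j=1)            2             -2              1                    -1                   0                        0                       
  chi_6 (2d, j=2)            2             2               -1                   -1                   0                        0                       

Spot check: chi_3 (r->-1, s->1) on {sr, sr^3, ...} = -1.

Justification: D_6 has order 2*6 = 12 with 6 conjugacy classes, hence 6 irreducibles. Sum of squared dims 1 + 1 + 1 + 1 + 4 + 4 = 12 = |G|. Linear characters come from the abelianisation; the 2-dimensional irreps have character r^k -> 2*cos(2*pi*j*k/6), reflections -> 0.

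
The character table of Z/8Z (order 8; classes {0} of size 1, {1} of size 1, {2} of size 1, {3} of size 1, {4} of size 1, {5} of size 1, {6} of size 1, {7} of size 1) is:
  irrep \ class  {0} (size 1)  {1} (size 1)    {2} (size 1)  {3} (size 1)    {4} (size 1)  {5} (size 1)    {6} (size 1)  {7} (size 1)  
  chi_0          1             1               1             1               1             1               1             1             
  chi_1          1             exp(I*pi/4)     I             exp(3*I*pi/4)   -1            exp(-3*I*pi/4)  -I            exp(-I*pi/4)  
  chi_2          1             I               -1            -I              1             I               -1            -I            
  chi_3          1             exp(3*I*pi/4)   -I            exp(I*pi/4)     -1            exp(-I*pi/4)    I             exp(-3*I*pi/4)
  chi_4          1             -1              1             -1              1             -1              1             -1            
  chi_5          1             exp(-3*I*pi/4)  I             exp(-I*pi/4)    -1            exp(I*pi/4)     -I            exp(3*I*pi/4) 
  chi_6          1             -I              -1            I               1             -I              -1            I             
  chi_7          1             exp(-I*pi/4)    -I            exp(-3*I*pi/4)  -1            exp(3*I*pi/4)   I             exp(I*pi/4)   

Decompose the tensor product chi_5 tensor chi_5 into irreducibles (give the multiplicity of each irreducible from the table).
chi_5 tensor chi_5 = chi_2 (all other irreducibles have multiplicity 0).

Why: The character of a tensor product is the pointwise product (chi_5 * chi_5)(C) = chi_5(C) * chi_5(C):
  {0}: (1)*(1), {1}: (exp(-3*I*pi/4))*(exp(-3*I*pi/4)), {2}: (I)*(I), {3}: (exp(-I*pi/4))*(exp(-I*pi/4)), {4}: (-1)*(-1), {5}: (exp(I*pi/4))*(exp(I*pi/4)), {6}: (-I)*(-I), {7}: (exp(3*I*pi/4))*(exp(3*I*pi/4))
so (chi_5 * chi_5) takes values
  {0} -> 1, {1} -> I, {2} -> -1, {3} -> -I, {4} -> 1, {5} -> I, {6} -> -1, {7} -> -I.
Now take the inner product of this character with each irreducible chi from the table, <chi_5*chi_5, chi> = (1/8) sum_C |C| (chi_5*chi_5)(C) conj(chi(C)):
  <chi_5*chi_5, chi_0> = (1/8)[1*(1)*conj(1) + 1*(I)*conj(1) + 1*(-1)*conj(1) + 1*(-I)*conj(1) + 1*(1)*conj(1) + 1*(I)*conj(1) + 1*(-1)*conj(1) + 1*(-I)*conj(1)]
      = (1/8)[(1) + (I) + (-1) + (-I) + (1) + (I) + (-1) + (-I)] = 0/8 = 0
  <chi_5*chi_5, chi_1> = (1/8)[1*(1)*conj(1) + 1*(I)*conj(exp(I*pi/4)) + 1*(-1)*conj(I) + 1*(-I)*conj(exp(3*I*pi/4)) + 1*(1)*conj(-1) + 1*(I)*conj(exp(-3*I*pi/4)) + 1*(-1)*conj(-I) + 1*(-I)*conj(exp(-I*pi/4))]
      = (1/8)[(1) + (exp(I*pi/4)) + (I) + (-exp(-I*pi/4)) + (-1) + (exp(-3*I*pi/4)) + (-I) + (-exp(3*I*pi/4))] = 0/8 = 0
  <chi_5*chi_5, chi_2> = (1/8)[1*(1)*conj(1) + 1*(I)*conj(I) + 1*(-1)*conj(-1) + 1*(-I)*conj(-I) + 1*(1)*conj(1) + 1*(I)*conj(I) + 1*(-1)*conj(-1) + 1*(-I)*conj(-I)]
      = (1/8)[(1) + (1) + (1) + (1) + (1) + (1) + (1) + (1)] = 8/8 = 1
  <chi_5*chi_5, chi_3> = (1/8)[1*(1)*conj(1) + 1*(I)*conj(exp(3*I*pi/4)) + 1*(-1)*conj(-I) + 1*(-I)*conj(exp(I*pi/4)) + 1*(1)*conj(-1) + 1*(I)*conj(exp(-I*pi/4)) + 1*(-1)*conj(I) + 1*(-I)*conj(exp(-3*I*pi/4))]
      = (1/8)[(1) + (exp(-I*pi/4)) + (-I) + (-exp(I*pi/4)) + (-1) + (exp(3*I*pi/4)) + (I) + (-exp(-3*I*pi/4))] = 0/8 = 0
  <chi_5*chi_5, chi_4> = (1/8)[1*(1)*conj(1) + 1*(I)*conj(-1) + 1*(-1)*conj(1) + 1*(-I)*conj(-1) + 1*(1)*conj(1) + 1*(I)*conj(-1) + 1*(-1)*conj(1) + 1*(-I)*conj(-1)]
      = (1/8)[(1) + (-I) + (-1) + (I) + (1) + (-I) + (-1) + (I)] = 0/8 = 0
  <chi_5*chi_5, chi_5> = (1/8)[1*(1)*conj(1) + 1*(I)*conj(exp(-3*I*pi/4)) + 1*(-1)*conj(I) + 1*(-I)*conj(exp(-I*pi/4)) + 1*(1)*conj(-1) + 1*(I)*conj(exp(I*pi/4)) + 1*(-1)*conj(-I) + 1*(-I)*conj(exp(3*I*pi/4))]
      = (1/8)[(1) + (exp(-3*I*pi/4)) + (I) + (-exp(3*I*pi/4)) + (-1) + (exp(I*pi/4)) + (-I) + (-exp(-I*pi/4))] = 0/8 = 0
  <chi_5*chi_5, chi_6> = (1/8)[1*(1)*conj(1) + 1*(I)*conj(-I) + 1*(-1)*conj(-1) + 1*(-I)*conj(I) + 1*(1)*conj(1) + 1*(I)*conj(-I) + 1*(-1)*conj(-1) + 1*(-I)*conj(I)]
      = (1/8)[(1) + (-1) + (1) + (-1) + (1) + (-1) + (1) + (-1)] = 0/8 = 0
  <chi_5*chi_5, chi_7> = (1/8)[1*(1)*conj(1) + 1*(I)*conj(exp(-I*pi/4)) + 1*(-1)*conj(-I) + 1*(-I)*conj(exp(-3*I*pi/4)) + 1*(1)*conj(-1) + 1*(I)*conj(exp(3*I*pi/4)) + 1*(-1)*conj(I) + 1*(-I)*conj(exp(I*pi/4))]
      = (1/8)[(1) + (exp(3*I*pi/4)) + (-I) + (-exp(-3*I*pi/4)) + (-1) + (exp(-I*pi/4)) + (I) + (-exp(I*pi/4))] = 0/8 = 0
(Exp terms are combined using exp(i*s)*conj(exp(i*t)) = exp(i*(s-t)), and sums of them are collapsed using the identity that for every m > 1 the m distinct m-th roots of unity sum to 0, e.g. 1 + exp(2*I*pi/3) + exp(-2*I*pi/3) = 0.)
Hence the multiplicities are chi_2: 1. Dimension check: dim(chi_5)*dim(chi_5) = 1*1 = 1 and sum (mult * dim) = 1*1 = 1.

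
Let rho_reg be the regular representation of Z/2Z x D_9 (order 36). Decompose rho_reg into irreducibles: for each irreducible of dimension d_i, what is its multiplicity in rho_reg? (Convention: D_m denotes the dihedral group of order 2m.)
Each irreducible V_i of dimension d_i appears with multiplicity d_i, i.e. rho_reg = (direct sum over all irreducibles V_i) d_i V_i. The irreducible dimensions for Z/2Z x D_9 are 1, 1, 1, 1, 2, 2, 2, 2, 2, 2, 2, 2: 4 irreducibles of dimension 1, each with multiplicity 1; 8 irreducibles of dimension 2, each with multiplicity 2. Total dimension 4*1*1 + 8*2*2 = 36 = |G|.

General theorem: in the regular representation of a finite group G, each irreducible appears with multiplicity equal to its dimension. Check: dim(rho_reg) = sum d_i^2 = 1 + 1 + 1 + 1 + 4 + 4 + 4 + 4 + 4 + 4 + 4 + 4 = 36 = |G|.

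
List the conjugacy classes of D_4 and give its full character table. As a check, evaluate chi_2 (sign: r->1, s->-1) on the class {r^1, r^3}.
Conjugacy classes: {e} of size 1, {r^2} of size 1, {r^1, r^3} of size 2, {s, sr^2, ...} of size 2, {sr, sr^3, ...} of size 2.
Character table:
  irrep \ class              {e} (size 1)  {r^2} (size 1)  {r^1, r^3} (size 2)  {s, sr^2, ...} (size 2)  {sr, sr^3, ...} (size 2)
  chi_1 (triv)               1             1               1                    1                        1                       
  chi_2 (sign: r->1, s->-1)  1             1               1                    -1                       -1                      
  chi_3 (r->-1, s->1)        1             1               -1                   1                        -1                      
  chi_4 (r->-1, s->-1)       1             1               -1                   -1                       1                       
  chi_5 (2d, j=1)            2             -2              0                    0                        0                       

Spot check: chi_2 (sign: r->1, s->-1) on {r^1, r^3} = 1.

Solution. D_4 has order 2*4 = 8 with 5 conjugacy classes, hence 5 irreducibles. Sum of squared dims 1 + 1 + 1 + 1 + 4 = 8 = |G|. Linear characters come from the abelianisation; the 2-dimensional irreps have character r^k -> 2*cos(2*pi*j*k/4), reflections -> 0.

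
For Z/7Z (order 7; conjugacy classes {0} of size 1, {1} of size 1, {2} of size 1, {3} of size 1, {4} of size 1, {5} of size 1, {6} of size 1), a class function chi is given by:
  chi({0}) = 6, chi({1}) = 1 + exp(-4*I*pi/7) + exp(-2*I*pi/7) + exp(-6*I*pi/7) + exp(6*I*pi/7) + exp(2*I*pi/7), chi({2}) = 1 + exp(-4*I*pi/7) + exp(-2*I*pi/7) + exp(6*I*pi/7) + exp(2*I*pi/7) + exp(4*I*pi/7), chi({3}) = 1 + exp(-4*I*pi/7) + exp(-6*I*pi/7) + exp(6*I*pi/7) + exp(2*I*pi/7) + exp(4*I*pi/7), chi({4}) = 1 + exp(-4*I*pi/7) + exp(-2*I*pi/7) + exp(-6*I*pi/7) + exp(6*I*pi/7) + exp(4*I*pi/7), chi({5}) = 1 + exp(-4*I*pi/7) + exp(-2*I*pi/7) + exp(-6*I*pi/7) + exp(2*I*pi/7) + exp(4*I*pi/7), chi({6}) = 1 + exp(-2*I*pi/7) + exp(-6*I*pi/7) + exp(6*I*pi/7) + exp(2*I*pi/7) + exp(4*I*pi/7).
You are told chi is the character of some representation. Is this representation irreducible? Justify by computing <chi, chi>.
Not irreducible (reducible): <chi, chi> = 6 > 1.

<chi, chi> = (1/|G|) sum_C |C| * |chi(C)|^2 = (1/7)[1*|6|^2 + 1*|1 + exp(-4*I*pi/7) + exp(-2*I*pi/7) + exp(-6*I*pi/7) + exp(6*I*pi/7) + exp(2*I*pi/7)|^2 + 1*|1 + exp(-4*I*pi/7) + exp(-2*I*pi/7) + exp(6*I*pi/7) + exp(2*I*pi/7) + exp(4*I*pi/7)|^2 + 1*|1 + exp(-4*I*pi/7) + exp(-6*I*pi/7) + exp(6*I*pi/7) + exp(2*I*pi/7) + exp(4*I*pi/7)|^2 + 1*|1 + exp(-4*I*pi/7) + exp(-2*I*pi/7) + exp(-6*I*pi/7) + exp(6*I*pi/7) + exp(4*I*pi/7)|^2 + 1*|1 + exp(-4*I*pi/7) + exp(-2*I*pi/7) + exp(-6*I*pi/7) + exp(2*I*pi/7) + exp(4*I*pi/7)|^2 + 1*|1 + exp(-2*I*pi/7) + exp(-6*I*pi/7) + exp(6*I*pi/7) + exp(2*I*pi/7) + exp(4*I*pi/7)|^2]
  = (1/7)[(36) + (1) + (1) + (1) + (1) + (1) + (1)] = 42/7 = 6.
(Exp terms are combined using exp(i*s)*conj(exp(i*t)) = exp(i*(s-t)), and sums of them are collapsed using the identity that for every m > 1 the m distinct m-th roots of unity sum to 0, e.g. 1 + exp(2*I*pi/3) + exp(-2*I*pi/3) = 0.)
A character is irreducible iff <chi, chi> = 1, so this representation is reducible.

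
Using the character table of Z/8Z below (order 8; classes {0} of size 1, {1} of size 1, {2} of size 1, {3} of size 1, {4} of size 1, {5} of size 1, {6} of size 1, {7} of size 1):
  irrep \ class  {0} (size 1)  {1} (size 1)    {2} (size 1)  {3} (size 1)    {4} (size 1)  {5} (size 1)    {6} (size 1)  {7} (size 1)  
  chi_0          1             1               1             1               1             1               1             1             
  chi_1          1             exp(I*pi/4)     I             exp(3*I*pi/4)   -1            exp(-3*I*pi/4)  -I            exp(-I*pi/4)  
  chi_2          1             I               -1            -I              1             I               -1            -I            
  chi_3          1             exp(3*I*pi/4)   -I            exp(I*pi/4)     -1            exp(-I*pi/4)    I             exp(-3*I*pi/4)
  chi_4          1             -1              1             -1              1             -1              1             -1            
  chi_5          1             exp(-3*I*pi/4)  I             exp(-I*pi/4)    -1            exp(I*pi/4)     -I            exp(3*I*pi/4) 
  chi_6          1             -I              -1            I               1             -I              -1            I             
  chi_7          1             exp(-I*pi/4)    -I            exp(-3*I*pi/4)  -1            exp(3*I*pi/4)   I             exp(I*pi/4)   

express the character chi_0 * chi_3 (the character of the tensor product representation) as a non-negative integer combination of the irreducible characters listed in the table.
chi_0 tensor chi_3 = chi_3 (all other irreducibles have multiplicity 0).

Why: The character of a tensor product is the pointwise product (chi_0 * chi_3)(C) = chi_0(C) * chi_3(C):
  {0}: (1)*(1), {1}: (1)*(exp(3*I*pi/4)), {2}: (1)*(-I), {3}: (1)*(exp(I*pi/4)), {4}: (1)*(-1), {5}: (1)*(exp(-I*pi/4)), {6}: (1)*(I), {7}: (1)*(exp(-3*I*pi/4))
so (chi_0 * chi_3) takes values
  {0} -> 1, {1} -> exp(3*I*pi/4), {2} -> -I, {3} -> exp(I*pi/4), {4} -> -1, {5} -> exp(-I*pi/4), {6} -> I, {7} -> exp(-3*I*pi/4).
Now take the inner product of this character with each irreducible chi from the table, <chi_0*chi_3, chi> = (1/8) sum_C |C| (chi_0*chi_3)(C) conj(chi(C)):
  <chi_0*chi_3, chi_0> = (1/8)[1*(1)*conj(1) + 1*(exp(3*I*pi/4))*conj(1) + 1*(-I)*conj(1) + 1*(exp(I*pi/4))*conj(1) + 1*(-1)*conj(1) + 1*(exp(-I*pi/4))*conj(1) + 1*(I)*conj(1) + 1*(exp(-3*I*pi/4))*conj(1)]
      = (1/8)[(1) + (exp(3*I*pi/4)) + (-I) + (exp(I*pi/4)) + (-1) + (exp(-I*pi/4)) + (I) + (exp(-3*I*pi/4))] = 0/8 = 0
  <chi_0*chi_3, chi_1> = (1/8)[1*(1)*conj(1) + 1*(exp(3*I*pi/4))*conj(exp(I*pi/4)) + 1*(-I)*conj(I) + 1*(exp(I*pi/4))*conj(exp(3*I*pi/4)) + 1*(-1)*conj(-1) + 1*(exp(-I*pi/4))*conj(exp(-3*I*pi/4)) + 1*(I)*conj(-I) + 1*(exp(-3*I*pi/4))*conj(exp(-I*pi/4))]
      = (1/8)[(1) + (I) + (-1) + (-I) + (1) + (I) + (-1) + (-I)] = 0/8 = 0
  <chi_0*chi_3, chi_2> = (1/8)[1*(1)*conj(1) + 1*(exp(3*I*pi/4))*conj(I) + 1*(-I)*conj(-1) + 1*(exp(I*pi/4))*conj(-I) + 1*(-1)*conj(1) + 1*(exp(-I*pi/4))*conj(I) + 1*(I)*conj(-1) + 1*(exp(-3*I*pi/4))*conj(-I)]
      = (1/8)[(1) + (-exp(-3*I*pi/4)) + (I) + (exp(3*I*pi/4)) + (-1) + (-exp(I*pi/4)) + (-I) + (exp(-I*pi/4))] = 0/8 = 0
  <chi_0*chi_3, chi_3> = (1/8)[1*(1)*conj(1) + 1*(exp(3*I*pi/4))*conj(exp(3*I*pi/4)) + 1*(-I)*conj(-I) + 1*(exp(I*pi/4))*conj(exp(I*pi/4)) + 1*(-1)*conj(-1) + 1*(exp(-I*pi/4))*conj(exp(-I*pi/4)) + 1*(I)*conj(I) + 1*(exp(-3*I*pi/4))*conj(exp(-3*I*pi/4))]
      = (1/8)[(1) + (1) + (1) + (1) + (1) + (1) + (1) + (1)] = 8/8 = 1
  <chi_0*chi_3, chi_4> = (1/8)[1*(1)*conj(1) + 1*(exp(3*I*pi/4))*conj(-1) + 1*(-I)*conj(1) + 1*(exp(I*pi/4))*conj(-1) + 1*(-1)*conj(1) + 1*(exp(-I*pi/4))*conj(-1) + 1*(I)*conj(1) + 1*(exp(-3*I*pi/4))*conj(-1)]
      = (1/8)[(1) + (-exp(3*I*pi/4)) + (-I) + (-exp(I*pi/4)) + (-1) + (-exp(-I*pi/4)) + (I) + (-exp(-3*I*pi/4))] = 0/8 = 0
  <chi_0*chi_3, chi_5> = (1/8)[1*(1)*conj(1) + 1*(exp(3*I*pi/4))*conj(exp(-3*I*pi/4)) + 1*(-I)*conj(I) + 1*(exp(I*pi/4))*conj(exp(-I*pi/4)) + 1*(-1)*conj(-1) + 1*(exp(-I*pi/4))*conj(exp(I*pi/4)) + 1*(I)*conj(-I) + 1*(exp(-3*I*pi/4))*conj(exp(3*I*pi/4))]
      = (1/8)[(1) + (-I) + (-1) + (I) + (1) + (-I) + (-1) + (I)] = 0/8 = 0
  <chi_0*chi_3, chi_6> = (1/8)[1*(1)*conj(1) + 1*(exp(3*I*pi/4))*conj(-I) + 1*(-I)*conj(-1) + 1*(exp(I*pi/4))*conj(I) + 1*(-1)*conj(1) + 1*(exp(-I*pi/4))*conj(-I) + 1*(I)*conj(-1) + 1*(exp(-3*I*pi/4))*conj(I)]
      = (1/8)[(1) + (exp(-3*I*pi/4)) + (I) + (-exp(3*I*pi/4)) + (-1) + (exp(I*pi/4)) + (-I) + (-exp(-I*pi/4))] = 0/8 = 0
  <chi_0*chi_3, chi_7> = (1/8)[1*(1)*conj(1) + 1*(exp(3*I*pi/4))*conj(exp(-I*pi/4)) + 1*(-I)*conj(-I) + 1*(exp(I*pi/4))*conj(exp(-3*I*pi/4)) + 1*(-1)*conj(-1) + 1*(exp(-I*pi/4))*conj(exp(3*I*pi/4)) + 1*(I)*conj(I) + 1*(exp(-3*I*pi/4))*conj(exp(I*pi/4))]
      = (1/8)[(1) + (-1) + (1) + (-1) + (1) + (-1) + (1) + (-1)] = 0/8 = 0
(Exp terms are combined using exp(i*s)*conj(exp(i*t)) = exp(i*(s-t)), and sums of them are collapsed using the identity that for every m > 1 the m distinct m-th roots of unity sum to 0, e.g. 1 + exp(2*I*pi/3) + exp(-2*I*pi/3) = 0.)
Hence the multiplicities are chi_3: 1. Dimension check: dim(chi_0)*dim(chi_3) = 1*1 = 1 and sum (mult * dim) = 1*1 = 1.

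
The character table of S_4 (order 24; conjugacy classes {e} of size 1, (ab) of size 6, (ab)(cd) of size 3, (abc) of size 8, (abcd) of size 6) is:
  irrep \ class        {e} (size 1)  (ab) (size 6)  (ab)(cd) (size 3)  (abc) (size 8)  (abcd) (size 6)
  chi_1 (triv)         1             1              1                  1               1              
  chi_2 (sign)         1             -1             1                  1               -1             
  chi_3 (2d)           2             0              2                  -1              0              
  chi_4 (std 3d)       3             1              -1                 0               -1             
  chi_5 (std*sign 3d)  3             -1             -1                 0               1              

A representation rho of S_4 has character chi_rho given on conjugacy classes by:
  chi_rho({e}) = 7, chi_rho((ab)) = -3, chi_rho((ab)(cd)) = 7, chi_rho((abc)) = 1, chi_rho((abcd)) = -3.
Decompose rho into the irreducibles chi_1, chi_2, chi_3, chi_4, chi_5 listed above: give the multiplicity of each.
Multiplicities: chi_1: 0, chi_2: 3, chi_3: 2, chi_4: 0, chi_5: 0.

Working: Use <chi_rho, chi> = (1/|G|) sum_C |C| * chi_rho(C) * conj(chi(C)) with |G| = 24 for each irreducible chi in the table:
  <chi_rho, chi_1> = (1/24)[1*(7)*conj(1) + 6*(-3)*conj(1) + 3*(7)*conj(1) + 8*(1)*conj(1) + 6*(-3)*conj(1)]
      = (1/24)[(7) + (-18) + (21) + (8) + (-18)] = 0/24 = 0
  <chi_rho, chi_2> = (1/24)[1*(7)*conj(1) + 6*(-3)*conj(-1) + 3*(7)*conj(1) + 8*(1)*conj(1) + 6*(-3)*conj(-1)]
      = (1/24)[(7) + (18) + (21) + (8) + (18)] = 72/24 = 3
  <chi_rho, chi_3> = (1/24)[1*(7)*conj(2) + 6*(-3)*conj(0) + 3*(7)*conj(2) + 8*(1)*conj(-1) + 6*(-3)*conj(0)]
      = (1/24)[(14) + (0) + (42) + (-8) + (0)] = 48/24 = 2
  <chi_rho, chi_4> = (1/24)[1*(7)*conj(3) + 6*(-3)*conj(1) + 3*(7)*conj(-1) + 8*(1)*conj(0) + 6*(-3)*conj(-1)]
      = (1/24)[(21) + (-18) + (-21) + (0) + (18)] = 0/24 = 0
  <chi_rho, chi_5> = (1/24)[1*(7)*conj(3) + 6*(-3)*conj(-1) + 3*(7)*conj(-1) + 8*(1)*conj(0) + 6*(-3)*conj(1)]
      = (1/24)[(21) + (18) + (-21) + (0) + (-18)] = 0/24 = 0
Dimension check: dim(rho) = sum (mult * dim) = 0*1 + 3*1 + 2*2 + 0*3 + 0*3 = 7 = chi_rho(e) = 7.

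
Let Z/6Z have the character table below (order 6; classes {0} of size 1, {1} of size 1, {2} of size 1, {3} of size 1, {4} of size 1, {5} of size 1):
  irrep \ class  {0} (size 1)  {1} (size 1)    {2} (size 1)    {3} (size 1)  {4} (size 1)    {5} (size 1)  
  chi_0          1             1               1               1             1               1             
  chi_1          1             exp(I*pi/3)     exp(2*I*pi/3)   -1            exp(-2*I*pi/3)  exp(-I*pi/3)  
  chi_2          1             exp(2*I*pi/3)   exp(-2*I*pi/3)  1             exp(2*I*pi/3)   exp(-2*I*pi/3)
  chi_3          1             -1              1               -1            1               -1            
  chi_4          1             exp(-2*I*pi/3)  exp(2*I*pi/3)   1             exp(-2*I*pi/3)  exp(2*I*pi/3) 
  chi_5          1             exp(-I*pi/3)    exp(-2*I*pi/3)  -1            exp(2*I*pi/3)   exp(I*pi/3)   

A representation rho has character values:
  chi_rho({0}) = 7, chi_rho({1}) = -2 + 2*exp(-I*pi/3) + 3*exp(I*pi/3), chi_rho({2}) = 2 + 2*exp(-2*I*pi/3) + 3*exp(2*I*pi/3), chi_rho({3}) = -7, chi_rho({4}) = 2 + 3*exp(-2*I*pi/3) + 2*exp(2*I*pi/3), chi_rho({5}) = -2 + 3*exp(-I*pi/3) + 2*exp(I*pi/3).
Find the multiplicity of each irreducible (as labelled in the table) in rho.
Multiplicities: chi_0: 0, chi_1: 3, chi_2: 0, chi_3: 2, chi_4: 0, chi_5: 2.

Solution. Use <chi_rho, chi> = (1/|G|) sum_C |C| * chi_rho(C) * conj(chi(C)) with |G| = 6 for each irreducible chi in the table:
  <chi_rho, chi_0> = (1/6)[1*(7)*conj(1) + 1*(-2 + 2*exp(-I*pi/3) + 3*exp(I*pi/3))*conj(1) + 1*(2 + 2*exp(-2*I*pi/3) + 3*exp(2*I*pi/3))*conj(1) + 1*(-7)*conj(1) + 1*(2 + 3*exp(-2*I*pi/3) + 2*exp(2*I*pi/3))*conj(1) + 1*(-2 + 3*exp(-I*pi/3) + 2*exp(I*pi/3))*conj(1)]
      = (1/6)[(7) + (-2 + 2*exp(-I*pi/3) + 3*exp(I*pi/3)) + (2 + 2*exp(-2*I*pi/3) + 3*exp(2*I*pi/3)) + (-7) + (2 + 3*exp(-2*I*pi/3) + 2*exp(2*I*pi/3)) + (-2 + 3*exp(-I*pi/3) + 2*exp(I*pi/3))] = 0/6 = 0
  <chi_rho, chi_1> = (1/6)[1*(7)*conj(1) + 1*(-2 + 2*exp(-I*pi/3) + 3*exp(I*pi/3))*conj(exp(I*pi/3)) + 1*(2 + 2*exp(-2*I*pi/3) + 3*exp(2*I*pi/3))*conj(exp(2*I*pi/3)) + 1*(-7)*conj(-1) + 1*(2 + 3*exp(-2*I*pi/3) + 2*exp(2*I*pi/3))*conj(exp(-2*I*pi/3)) + 1*(-2 + 3*exp(-I*pi/3) + 2*exp(I*pi/3))*conj(exp(-I*pi/3))]
      = (1/6)[(7) + (1) + (1) + (7) + (1) + (1)] = 18/6 = 3
  <chi_rho, chi_2> = (1/6)[1*(7)*conj(1) + 1*(-2 + 2*exp(-I*pi/3) + 3*exp(I*pi/3))*conj(exp(2*I*pi/3)) + 1*(2 + 2*exp(-2*I*pi/3) + 3*exp(2*I*pi/3))*conj(exp(-2*I*pi/3)) + 1*(-7)*conj(1) + 1*(2 + 3*exp(-2*I*pi/3) + 2*exp(2*I*pi/3))*conj(exp(2*I*pi/3)) + 1*(-2 + 3*exp(-I*pi/3) + 2*exp(I*pi/3))*conj(exp(-2*I*pi/3))]
      = (1/6)[(7) + (-2 + 3*exp(-I*pi/3) - 2*exp(-2*I*pi/3)) + (2 + 3*exp(-2*I*pi/3) + 2*exp(2*I*pi/3)) + (-7) + (2 + 2*exp(-2*I*pi/3) + 3*exp(2*I*pi/3)) + (-2 - 2*exp(2*I*pi/3) + 3*exp(I*pi/3))] = 0/6 = 0
  <chi_rho, chi_3> = (1/6)[1*(7)*conj(1) + 1*(-2 + 2*exp(-I*pi/3) + 3*exp(I*pi/3))*conj(-1) + 1*(2 + 2*exp(-2*I*pi/3) + 3*exp(2*I*pi/3))*conj(1) + 1*(-7)*conj(-1) + 1*(2 + 3*exp(-2*I*pi/3) + 2*exp(2*I*pi/3))*conj(1) + 1*(-2 + 3*exp(-I*pi/3) + 2*exp(I*pi/3))*conj(-1)]
      = (1/6)[(7) + (2 - 3*exp(I*pi/3) - 2*exp(-I*pi/3)) + (2 + 2*exp(-2*I*pi/3) + 3*exp(2*I*pi/3)) + (7) + (2 + 3*exp(-2*I*pi/3) + 2*exp(2*I*pi/3)) + (2 - 2*exp(I*pi/3) - 3*exp(-I*pi/3))] = 12/6 = 2
  <chi_rho, chi_4> = (1/6)[1*(7)*conj(1) + 1*(-2 + 2*exp(-I*pi/3) + 3*exp(I*pi/3))*conj(exp(-2*I*pi/3)) + 1*(2 + 2*exp(-2*I*pi/3) + 3*exp(2*I*pi/3))*conj(exp(2*I*pi/3)) + 1*(-7)*conj(1) + 1*(2 + 3*exp(-2*I*pi/3) + 2*exp(2*I*pi/3))*conj(exp(-2*I*pi/3)) + 1*(-2 + 3*exp(-I*pi/3) + 2*exp(I*pi/3))*conj(exp(2*I*pi/3))]
      = (1/6)[(7) + (-1) + (1) + (-7) + (1) + (-1)] = 0/6 = 0
  <chi_rho, chi_5> = (1/6)[1*(7)*conj(1) + 1*(-2 + 2*exp(-I*pi/3) + 3*exp(I*pi/3))*conj(exp(-I*pi/3)) + 1*(2 + 2*exp(-2*I*pi/3) + 3*exp(2*I*pi/3))*conj(exp(-2*I*pi/3)) + 1*(-7)*conj(-1) + 1*(2 + 3*exp(-2*I*pi/3) + 2*exp(2*I*pi/3))*conj(exp(2*I*pi/3)) + 1*(-2 + 3*exp(-I*pi/3) + 2*exp(I*pi/3))*conj(exp(I*pi/3))]
      = (1/6)[(7) + (2 - 2*exp(I*pi/3) + 3*exp(2*I*pi/3)) + (2 + 3*exp(-2*I*pi/3) + 2*exp(2*I*pi/3)) + (7) + (2 + 2*exp(-2*I*pi/3) + 3*exp(2*I*pi/3)) + (2 + 3*exp(-2*I*pi/3) - 2*exp(-I*pi/3))] = 12/6 = 2
(Exp terms are combined using exp(i*s)*conj(exp(i*t)) = exp(i*(s-t)), and sums of them are collapsed using the identity that for every m > 1 the m distinct m-th roots of unity sum to 0, e.g. 1 + exp(2*I*pi/3) + exp(-2*I*pi/3) = 0.)
Dimension check: dim(rho) = sum (mult * dim) = 0*1 + 3*1 + 0*1 + 2*1 + 0*1 + 2*1 = 7 = chi_rho(e) = 7.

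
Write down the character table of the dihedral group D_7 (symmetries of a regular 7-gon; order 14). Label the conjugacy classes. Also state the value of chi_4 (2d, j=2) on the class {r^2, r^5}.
Conjugacy classes: {e} of size 1, {r^1, r^6} of size 2, {r^2, r^5} of size 2, {r^3, r^4} of size 2, {s, sr, ..., sr^6} of size 7.
Character table:
  irrep \ class              {e} (size 1)  {r^1, r^6} (size 2)  {r^2, r^5} (size 2)  {r^3, r^4} (size 2)  {s, sr, ..., sr^6} (size 7)
  chi_1 (triv)               1             1                    1                    1                    1                          
  chi_2 (sign: r->1, s->-1)  1             1                    1                    1                    -1                         
  chi_3 (2d, j=1)            2             2*cos(2*pi/7)        -2*cos(3*pi/7)       -2*cos(pi/7)         0                          
  chi_4 (2d, j=2)            2             -2*cos(3*pi/7)       -2*cos(pi/7)         2*cos(2*pi/7)        0                          
  chi_5 (2d, j=3)            2             -2*cos(pi/7)         2*cos(2*pi/7)        -2*cos(3*pi/7)       0                          

Spot check: chi_4 (2d, j=2) on {r^2, r^5} = -2*cos(pi/7).

Derivation: D_7 has order 2*7 = 14 with 5 conjugacy classes, hence 5 irreducibles. Sum of squared dims 1 + 1 + 4 + 4 + 4 = 14 = |G|. Linear characters come from the abelianisation; the 2-dimensional irreps have character r^k -> 2*cos(2*pi*j*k/7), reflections -> 0.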